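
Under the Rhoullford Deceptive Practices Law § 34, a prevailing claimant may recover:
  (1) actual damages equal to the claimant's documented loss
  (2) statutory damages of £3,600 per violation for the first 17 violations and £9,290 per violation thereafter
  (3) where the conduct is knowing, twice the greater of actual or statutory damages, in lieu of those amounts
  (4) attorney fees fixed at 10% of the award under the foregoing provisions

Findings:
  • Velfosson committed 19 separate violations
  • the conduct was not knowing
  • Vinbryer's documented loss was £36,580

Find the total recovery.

First 17 violations: 17 × £3,600 = £61,200
Remaining violations: (19 − 17) × £9,290 = £18,580
Statutory damages: £61,200 + £18,580 = £79,780
Conduct not knowing: the in-lieu enhancement does not apply.
Actual plus statutory damages: £36,580 + £79,780 = £116,360
Attorney fees: 10% of £116,360 = £11,636
Total recovery: £116,360 + £11,636 = £127,996

Total recovery: £127,996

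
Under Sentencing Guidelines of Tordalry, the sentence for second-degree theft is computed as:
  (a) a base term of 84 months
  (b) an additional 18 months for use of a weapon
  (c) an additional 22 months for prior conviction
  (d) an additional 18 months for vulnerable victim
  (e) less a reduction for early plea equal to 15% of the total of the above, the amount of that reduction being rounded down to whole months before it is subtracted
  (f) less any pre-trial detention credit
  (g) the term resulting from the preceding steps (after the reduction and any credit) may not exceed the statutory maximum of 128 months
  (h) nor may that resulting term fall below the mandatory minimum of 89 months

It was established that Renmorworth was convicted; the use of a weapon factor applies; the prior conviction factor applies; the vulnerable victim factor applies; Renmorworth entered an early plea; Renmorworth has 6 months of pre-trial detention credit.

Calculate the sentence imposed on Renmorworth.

115 months

Use of a weapon enhancement: +18 months
Prior conviction enhancement: +22 months
Vulnerable victim enhancement: +18 months
Adjusted term: 84 months + 18 months + 22 months + 18 months = 142 months
Early plea reduction: 15% of 142 months = 21 months (rounded down)
After reduction: 142 − 21 = 121 months
Less pre-trial detention credit: 121 months − 6 months = 115 months
Cap at 128 months: 115 months is within the cap, no reduction.
Minimum 89 months: 115 months meets the minimum, no increase.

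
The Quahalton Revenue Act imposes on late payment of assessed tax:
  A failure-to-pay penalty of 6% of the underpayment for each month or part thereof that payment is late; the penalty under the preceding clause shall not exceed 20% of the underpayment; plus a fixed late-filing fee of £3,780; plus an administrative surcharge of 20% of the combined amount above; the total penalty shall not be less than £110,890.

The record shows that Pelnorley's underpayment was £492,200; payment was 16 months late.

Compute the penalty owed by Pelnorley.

Accrued rate: 6% × 16 = 96%, capped at 20% → 20%
Failure-to-pay penalty: 20% of £492,200 = £98,440
Penalty before surcharge: £98,440 + £3,780 = £102,220
Administrative surcharge: 20% of £102,220 = £20,444
Total penalty: £102,220 + £20,444 = £122,664
Minimum £110,890: £122,664 meets the minimum, no increase.

£122,664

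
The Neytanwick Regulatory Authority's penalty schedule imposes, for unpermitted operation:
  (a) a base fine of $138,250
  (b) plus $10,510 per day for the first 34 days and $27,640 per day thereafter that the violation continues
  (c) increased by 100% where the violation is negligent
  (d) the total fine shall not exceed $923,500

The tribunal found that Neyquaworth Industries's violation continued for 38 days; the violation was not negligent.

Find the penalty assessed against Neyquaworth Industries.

Civil penalty: $606,150

First 34 days: 34 × $10,510 = $357,340
Remaining days: (38 − 34) × $27,640 = $110,560
Per-day component: $357,340 + $110,560 = $467,900
Base plus per-day: $138,250 + $467,900 = $606,150
The violation was not negligent: no 100% increase.
Cap at $923,500: $606,150 is within the cap, no reduction.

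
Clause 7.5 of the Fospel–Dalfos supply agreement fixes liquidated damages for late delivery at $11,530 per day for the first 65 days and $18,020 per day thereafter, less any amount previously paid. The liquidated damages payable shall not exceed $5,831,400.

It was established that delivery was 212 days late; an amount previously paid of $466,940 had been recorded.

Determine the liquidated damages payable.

First 65 days: 65 × $11,530 = $749,450
Remaining days: (212 − 65) × $18,020 = $2,648,940
Accrued per-day damages: $749,450 + $2,648,940 = $3,398,390
Less amount previously paid: $3,398,390 − $466,940 = $2,931,450
Cap at $5,831,400: $2,931,450 is within the cap, no reduction.

$2,931,450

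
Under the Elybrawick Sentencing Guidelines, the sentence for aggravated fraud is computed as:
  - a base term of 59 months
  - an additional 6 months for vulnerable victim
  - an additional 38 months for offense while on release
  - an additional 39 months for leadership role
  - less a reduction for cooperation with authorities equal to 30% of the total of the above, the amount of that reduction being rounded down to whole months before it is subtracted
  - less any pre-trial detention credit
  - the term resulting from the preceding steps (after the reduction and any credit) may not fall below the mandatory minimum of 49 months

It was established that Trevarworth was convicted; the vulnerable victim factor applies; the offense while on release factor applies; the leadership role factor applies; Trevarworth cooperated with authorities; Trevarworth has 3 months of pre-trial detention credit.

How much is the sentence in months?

97 months

Vulnerable victim enhancement: +6 months
Offense while on release enhancement: +38 months
Leadership role enhancement: +39 months
Adjusted term: 59 months + 6 months + 38 months + 39 months = 142 months
Cooperation with authorities reduction: 30% of 142 months = 42 months (rounded down)
After reduction: 142 − 42 = 100 months
Less pre-trial detention credit: 100 months − 3 months = 97 months
Minimum 49 months: 97 months meets the minimum, no increase.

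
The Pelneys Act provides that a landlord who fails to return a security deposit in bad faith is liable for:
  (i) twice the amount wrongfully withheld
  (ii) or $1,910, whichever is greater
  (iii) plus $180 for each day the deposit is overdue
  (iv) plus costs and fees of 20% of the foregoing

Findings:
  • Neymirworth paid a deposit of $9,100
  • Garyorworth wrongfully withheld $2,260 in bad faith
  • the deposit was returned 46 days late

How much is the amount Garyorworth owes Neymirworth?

Doubled: 2 × $2,260 = $4,520
Minimum $1,910: $4,520 meets the minimum, no increase.
Late-return penalty: 46 × $180 = $8,280
Damages plus late penalty: $4,520 + $8,280 = $12,800
Costs and fees: 20% of $12,800 = $2,560
Total recovery: $12,800 + $2,560 = $15,360

$15,360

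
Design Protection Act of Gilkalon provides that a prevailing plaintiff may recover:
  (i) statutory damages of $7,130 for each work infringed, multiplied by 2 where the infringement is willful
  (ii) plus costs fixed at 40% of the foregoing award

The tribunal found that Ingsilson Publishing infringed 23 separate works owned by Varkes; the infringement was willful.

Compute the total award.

Statutory damages: 23 × $7,130 = $163,990
Doubled: 2 × $163,990 = $327,980
Costs: 40% of $327,980 = $131,192
Award plus costs: $327,980 + $131,192 = $459,172

$459,172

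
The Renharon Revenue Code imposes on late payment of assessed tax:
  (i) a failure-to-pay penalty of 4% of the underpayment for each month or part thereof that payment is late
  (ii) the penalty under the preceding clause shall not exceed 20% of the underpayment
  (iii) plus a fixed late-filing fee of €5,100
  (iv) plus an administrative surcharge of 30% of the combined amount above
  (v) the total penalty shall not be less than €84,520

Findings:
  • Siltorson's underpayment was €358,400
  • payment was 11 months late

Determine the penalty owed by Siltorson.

Accrued rate: 4% × 11 = 44%, capped at 20% → 20%
Failure-to-pay penalty: 20% of €358,400 = €71,680
Penalty before surcharge: €71,680 + €5,100 = €76,780
Administrative surcharge: 30% of €76,780 = €23,034
Total penalty: €76,780 + €23,034 = €99,814
Minimum €84,520: €99,814 meets the minimum, no increase.

€99,814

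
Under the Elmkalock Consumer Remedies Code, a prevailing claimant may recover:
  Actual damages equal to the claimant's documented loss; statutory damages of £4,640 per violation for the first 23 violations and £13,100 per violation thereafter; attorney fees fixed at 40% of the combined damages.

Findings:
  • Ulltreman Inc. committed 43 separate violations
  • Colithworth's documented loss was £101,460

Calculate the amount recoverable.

£658,252

First 23 violations: 23 × £4,640 = £106,720
Remaining violations: (43 − 23) × £13,100 = £262,000
Statutory damages: £106,720 + £262,000 = £368,720
Combined damages: £101,460 + £368,720 = £470,180
Attorney fees: 40% of £470,180 = £188,072
Total recovery: £470,180 + £188,072 = £658,252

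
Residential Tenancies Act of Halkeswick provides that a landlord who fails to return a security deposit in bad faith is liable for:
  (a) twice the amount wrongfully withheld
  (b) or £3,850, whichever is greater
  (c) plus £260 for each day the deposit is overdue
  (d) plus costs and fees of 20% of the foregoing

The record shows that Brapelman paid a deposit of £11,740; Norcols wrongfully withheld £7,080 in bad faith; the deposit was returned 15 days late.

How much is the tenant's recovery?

£21,672

Doubled: 2 × £7,080 = £14,160
Minimum £3,850: £14,160 meets the minimum, no increase.
Late-return penalty: 15 × £260 = £3,900
Damages plus late penalty: £14,160 + £3,900 = £18,060
Costs and fees: 20% of £18,060 = £3,612
Total recovery: £18,060 + £3,612 = £21,672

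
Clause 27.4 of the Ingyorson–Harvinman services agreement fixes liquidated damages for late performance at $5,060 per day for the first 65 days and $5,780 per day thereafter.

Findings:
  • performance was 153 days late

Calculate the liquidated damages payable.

First 65 days: 65 × $5,060 = $328,900
Remaining days: (153 − 65) × $5,780 = $508,640
Accrued per-day damages: $328,900 + $508,640 = $837,540

$837,540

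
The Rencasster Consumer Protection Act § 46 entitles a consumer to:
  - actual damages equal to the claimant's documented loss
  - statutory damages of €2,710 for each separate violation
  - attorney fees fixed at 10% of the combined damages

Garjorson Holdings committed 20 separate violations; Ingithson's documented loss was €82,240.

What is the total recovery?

€150,084

Statutory damages: 20 × €2,710 = €54,200
Combined damages: €82,240 + €54,200 = €136,440
Attorney fees: 10% of €136,440 = €13,644
Total recovery: €136,440 + €13,644 = €150,084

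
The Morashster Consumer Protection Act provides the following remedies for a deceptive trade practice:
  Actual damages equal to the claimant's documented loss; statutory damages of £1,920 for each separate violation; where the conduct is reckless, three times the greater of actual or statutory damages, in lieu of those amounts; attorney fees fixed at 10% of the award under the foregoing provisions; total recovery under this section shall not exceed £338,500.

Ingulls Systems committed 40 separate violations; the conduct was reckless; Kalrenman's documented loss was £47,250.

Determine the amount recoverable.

Statutory damages: 40 × £1,920 = £76,800
Greater of actual damages (£47,250) or statutory damages (£76,800): £76,800
Trebled: 3 × £76,800 = £230,400
Attorney fees: 10% of £230,400 = £23,040
Total before cap: £230,400 + £23,040 = £253,440
Cap at £338,500: £253,440 is within the cap, no reduction.

£253,440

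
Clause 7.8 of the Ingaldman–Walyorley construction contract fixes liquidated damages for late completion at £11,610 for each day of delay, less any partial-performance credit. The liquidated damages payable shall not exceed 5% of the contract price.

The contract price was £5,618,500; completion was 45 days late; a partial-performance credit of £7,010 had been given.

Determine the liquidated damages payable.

Per-day damages: 45 × £11,610 = £522,450
Less partial-performance credit: £522,450 − £7,010 = £515,440
Cap: 5% of £5,618,500 = £280,925
Cap at £280,925: £515,440 exceeds the cap → £280,925

£280,925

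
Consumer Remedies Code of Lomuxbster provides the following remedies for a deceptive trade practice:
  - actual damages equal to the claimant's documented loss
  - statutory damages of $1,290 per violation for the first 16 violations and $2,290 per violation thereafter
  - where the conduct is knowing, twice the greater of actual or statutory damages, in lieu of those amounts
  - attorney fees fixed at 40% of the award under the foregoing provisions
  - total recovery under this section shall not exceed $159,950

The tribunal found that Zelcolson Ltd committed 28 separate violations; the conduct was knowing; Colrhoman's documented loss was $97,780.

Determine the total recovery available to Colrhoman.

First 16 violations: 16 × $1,290 = $20,640
Remaining violations: (28 − 16) × $2,290 = $27,480
Statutory damages: $20,640 + $27,480 = $48,120
Greater of actual damages ($97,780) or statutory damages ($48,120): $97,780
Doubled: 2 × $97,780 = $195,560
Attorney fees: 40% of $195,560 = $78,224
Total before cap: $195,560 + $78,224 = $273,784
Cap at $159,950: $273,784 exceeds the cap → $159,950

Total recovery: $159,950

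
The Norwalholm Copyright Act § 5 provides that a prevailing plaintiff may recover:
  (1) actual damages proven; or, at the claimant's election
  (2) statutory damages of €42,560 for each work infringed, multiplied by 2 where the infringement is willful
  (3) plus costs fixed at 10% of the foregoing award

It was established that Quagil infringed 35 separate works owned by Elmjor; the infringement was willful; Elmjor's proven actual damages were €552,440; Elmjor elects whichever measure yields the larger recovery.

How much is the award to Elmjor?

Statutory damages: 35 × €42,560 = €1,489,600
Doubled: 2 × €1,489,600 = €2,979,200
Greater of actual damages (€552,440) or enhanced statutory damages (€2,979,200): €2,979,200
Costs: 10% of €2,979,200 = €297,920
Award plus costs: €2,979,200 + €297,920 = €3,277,120

€3,277,120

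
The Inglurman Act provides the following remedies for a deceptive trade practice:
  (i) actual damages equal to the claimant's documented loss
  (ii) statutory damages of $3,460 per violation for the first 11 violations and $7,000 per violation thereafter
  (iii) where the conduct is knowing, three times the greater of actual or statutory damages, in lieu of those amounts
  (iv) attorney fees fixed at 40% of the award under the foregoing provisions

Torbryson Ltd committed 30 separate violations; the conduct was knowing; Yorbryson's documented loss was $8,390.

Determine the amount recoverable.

$718,452

First 11 violations: 11 × $3,460 = $38,060
Remaining violations: (30 − 11) × $7,000 = $133,000
Statutory damages: $38,060 + $133,000 = $171,060
Greater of actual damages ($8,390) or statutory damages ($171,060): $171,060
Trebled: 3 × $171,060 = $513,180
Attorney fees: 40% of $513,180 = $205,272
Total recovery: $513,180 + $205,272 = $718,452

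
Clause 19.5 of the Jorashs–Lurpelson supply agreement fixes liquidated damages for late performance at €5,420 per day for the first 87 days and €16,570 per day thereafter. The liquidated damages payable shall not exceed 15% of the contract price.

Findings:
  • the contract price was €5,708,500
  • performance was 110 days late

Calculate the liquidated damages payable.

€852,650

First 87 days: 87 × €5,420 = €471,540
Remaining days: (110 − 87) × €16,570 = €381,110
Accrued per-day damages: €471,540 + €381,110 = €852,650
Cap: 15% of €5,708,500 = €856,275
Cap at €856,275: €852,650 is within the cap, no reduction.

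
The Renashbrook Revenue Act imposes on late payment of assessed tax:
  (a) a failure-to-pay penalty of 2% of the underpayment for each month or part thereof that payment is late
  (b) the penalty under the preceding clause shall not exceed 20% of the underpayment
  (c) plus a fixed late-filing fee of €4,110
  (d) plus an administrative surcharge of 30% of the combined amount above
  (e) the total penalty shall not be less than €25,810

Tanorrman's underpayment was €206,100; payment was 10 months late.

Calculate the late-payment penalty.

Accrued rate: 2% × 10 = 20%, capped at 20% → 20%
Failure-to-pay penalty: 20% of €206,100 = €41,220
Penalty before surcharge: €41,220 + €4,110 = €45,330
Administrative surcharge: 30% of €45,330 = €13,599
Total penalty: €45,330 + €13,599 = €58,929
Minimum €25,810: €58,929 meets the minimum, no increase.

Penalty: €58,929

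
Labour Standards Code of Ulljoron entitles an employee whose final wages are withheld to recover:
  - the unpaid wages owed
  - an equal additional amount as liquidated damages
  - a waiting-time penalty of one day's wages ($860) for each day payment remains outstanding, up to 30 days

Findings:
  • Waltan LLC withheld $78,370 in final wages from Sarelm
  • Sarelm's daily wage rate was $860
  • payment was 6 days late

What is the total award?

Liquidated damages (equal amount): $78,370
Penalty days: min(6, 30) = 6
Waiting-time penalty: 6 × $860 = $5,160
Total award: $78,370 + $78,370 + $5,160 = $161,900

$161,900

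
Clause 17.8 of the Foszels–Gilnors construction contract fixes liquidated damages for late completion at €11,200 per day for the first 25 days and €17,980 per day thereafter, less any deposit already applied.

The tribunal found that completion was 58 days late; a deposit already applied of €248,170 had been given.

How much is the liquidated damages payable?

First 25 days: 25 × €11,200 = €280,000
Remaining days: (58 − 25) × €17,980 = €593,340
Accrued per-day damages: €280,000 + €593,340 = €873,340
Less deposit already applied: €873,340 − €248,170 = €625,170

Liquidated damages: €625,170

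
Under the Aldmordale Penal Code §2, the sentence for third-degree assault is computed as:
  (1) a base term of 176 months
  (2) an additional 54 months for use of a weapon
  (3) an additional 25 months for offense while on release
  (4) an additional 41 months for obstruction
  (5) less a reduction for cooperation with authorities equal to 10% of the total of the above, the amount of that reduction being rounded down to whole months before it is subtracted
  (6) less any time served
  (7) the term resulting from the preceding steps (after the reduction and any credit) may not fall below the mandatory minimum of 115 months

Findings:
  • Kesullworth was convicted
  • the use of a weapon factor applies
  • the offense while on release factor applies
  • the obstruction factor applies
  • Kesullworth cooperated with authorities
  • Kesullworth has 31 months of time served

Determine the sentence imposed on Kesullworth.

236 months

Use of a weapon enhancement: +54 months
Offense while on release enhancement: +25 months
Obstruction enhancement: +41 months
Adjusted term: 176 months + 54 months + 25 months + 41 months = 296 months
Cooperation with authorities reduction: 10% of 296 months = 29 months (rounded down)
After reduction: 296 − 29 = 267 months
Less time served: 267 months − 31 months = 236 months
Minimum 115 months: 236 months meets the minimum, no increase.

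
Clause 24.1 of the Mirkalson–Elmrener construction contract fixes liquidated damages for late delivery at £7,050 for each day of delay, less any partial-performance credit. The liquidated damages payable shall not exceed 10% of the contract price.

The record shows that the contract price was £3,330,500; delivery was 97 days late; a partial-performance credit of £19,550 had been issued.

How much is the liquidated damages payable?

£333,050

Per-day damages: 97 × £7,050 = £683,850
Less partial-performance credit: £683,850 − £19,550 = £664,300
Cap: 10% of £3,330,500 = £333,050
Cap at £333,050: £664,300 exceeds the cap → £333,050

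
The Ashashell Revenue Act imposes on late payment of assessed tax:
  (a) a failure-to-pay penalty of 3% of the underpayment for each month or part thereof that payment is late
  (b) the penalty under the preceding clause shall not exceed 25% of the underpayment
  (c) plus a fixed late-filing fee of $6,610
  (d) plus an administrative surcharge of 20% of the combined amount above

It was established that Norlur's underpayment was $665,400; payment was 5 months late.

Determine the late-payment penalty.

$127,704

Accrued rate: 3% × 5 = 15%, capped at 25% → 15%
Failure-to-pay penalty: 15% of $665,400 = $99,810
Penalty before surcharge: $99,810 + $6,610 = $106,420
Administrative surcharge: 20% of $106,420 = $21,284
Total penalty: $106,420 + $21,284 = $127,704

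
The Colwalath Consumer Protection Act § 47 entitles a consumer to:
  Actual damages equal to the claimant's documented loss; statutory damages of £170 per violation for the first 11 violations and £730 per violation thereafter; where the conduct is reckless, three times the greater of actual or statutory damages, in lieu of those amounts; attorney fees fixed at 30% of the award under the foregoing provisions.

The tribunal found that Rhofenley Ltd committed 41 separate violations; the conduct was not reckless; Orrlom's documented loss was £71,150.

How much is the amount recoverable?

First 11 violations: 11 × £170 = £1,870
Remaining violations: (41 − 11) × £730 = £21,900
Statutory damages: £1,870 + £21,900 = £23,770
Conduct not reckless: the in-lieu enhancement does not apply.
Actual plus statutory damages: £71,150 + £23,770 = £94,920
Attorney fees: 30% of £94,920 = £28,476
Total recovery: £94,920 + £28,476 = £123,396

Total recovery: £123,396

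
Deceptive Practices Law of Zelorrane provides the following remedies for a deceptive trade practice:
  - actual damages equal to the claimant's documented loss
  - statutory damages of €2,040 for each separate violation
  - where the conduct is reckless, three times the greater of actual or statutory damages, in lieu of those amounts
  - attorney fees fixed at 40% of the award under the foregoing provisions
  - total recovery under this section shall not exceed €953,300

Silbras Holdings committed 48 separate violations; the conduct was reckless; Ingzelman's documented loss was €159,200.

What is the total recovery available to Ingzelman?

€668,640

Statutory damages: 48 × €2,040 = €97,920
Greater of actual damages (€159,200) or statutory damages (€97,920): €159,200
Trebled: 3 × €159,200 = €477,600
Attorney fees: 40% of €477,600 = €191,040
Total before cap: €477,600 + €191,040 = €668,640
Cap at €953,300: €668,640 is within the cap, no reduction.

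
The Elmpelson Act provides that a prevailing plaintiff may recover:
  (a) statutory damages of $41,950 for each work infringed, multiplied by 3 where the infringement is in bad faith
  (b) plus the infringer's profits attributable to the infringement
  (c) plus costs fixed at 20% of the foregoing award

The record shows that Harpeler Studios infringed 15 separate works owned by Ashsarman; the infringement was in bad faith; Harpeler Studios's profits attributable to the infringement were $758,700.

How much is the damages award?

Statutory damages: 15 × $41,950 = $629,250
Trebled: 3 × $629,250 = $1,887,750
Combined award: $1,887,750 + $758,700 = $2,646,450
Costs: 20% of $2,646,450 = $529,290
Award plus costs: $2,646,450 + $529,290 = $3,175,740

$3,175,740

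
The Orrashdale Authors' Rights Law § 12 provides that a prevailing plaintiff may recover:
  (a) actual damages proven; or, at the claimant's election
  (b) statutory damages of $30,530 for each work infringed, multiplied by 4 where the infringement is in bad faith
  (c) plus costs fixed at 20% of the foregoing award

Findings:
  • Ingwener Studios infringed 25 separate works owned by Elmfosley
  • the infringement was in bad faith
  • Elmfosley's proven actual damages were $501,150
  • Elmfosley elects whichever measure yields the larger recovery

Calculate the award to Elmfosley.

Statutory damages: 25 × $30,530 = $763,250
Multiplied by 4: 4 × $763,250 = $3,053,000
Greater of actual damages ($501,150) or enhanced statutory damages ($3,053,000): $3,053,000
Costs: 20% of $3,053,000 = $610,600
Award plus costs: $3,053,000 + $610,600 = $3,663,600

$3,663,600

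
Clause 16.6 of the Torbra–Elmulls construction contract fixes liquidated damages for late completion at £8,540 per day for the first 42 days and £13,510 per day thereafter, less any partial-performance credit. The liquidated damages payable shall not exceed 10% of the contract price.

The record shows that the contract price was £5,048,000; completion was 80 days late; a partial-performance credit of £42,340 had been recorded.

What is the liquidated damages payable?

First 42 days: 42 × £8,540 = £358,680
Remaining days: (80 − 42) × £13,510 = £513,380
Accrued per-day damages: £358,680 + £513,380 = £872,060
Less partial-performance credit: £872,060 − £42,340 = £829,720
Cap: 10% of £5,048,000 = £504,800
Cap at £504,800: £829,720 exceeds the cap → £504,800

Liquidated damages: £504,800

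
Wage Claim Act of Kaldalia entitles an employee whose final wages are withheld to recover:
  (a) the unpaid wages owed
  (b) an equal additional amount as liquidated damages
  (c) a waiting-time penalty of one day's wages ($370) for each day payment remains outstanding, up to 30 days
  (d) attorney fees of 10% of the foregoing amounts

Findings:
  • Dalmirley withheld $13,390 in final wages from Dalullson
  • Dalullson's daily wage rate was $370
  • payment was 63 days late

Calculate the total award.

Liquidated damages (equal amount): $13,390
Penalty days: min(63, 30) = 30
Waiting-time penalty: 30 × $370 = $11,100
Subtotal: $13,390 + $13,390 + $11,100 = $37,880
Attorney fees: 10% of $37,880 = $3,788
Total award: $37,880 + $3,788 = $41,668

Total award: $41,668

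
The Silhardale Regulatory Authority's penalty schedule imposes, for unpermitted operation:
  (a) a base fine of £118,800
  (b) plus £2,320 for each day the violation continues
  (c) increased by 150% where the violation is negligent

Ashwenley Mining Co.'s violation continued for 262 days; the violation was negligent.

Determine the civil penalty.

Civil penalty: £1,816,600

Per-day component: 262 × £2,320 = £607,840
Base plus per-day: £118,800 + £607,840 = £726,640
Enhancement: 150% of £726,640 = £1,089,960
Enhanced fine: £726,640 + £1,089,960 = £1,816,600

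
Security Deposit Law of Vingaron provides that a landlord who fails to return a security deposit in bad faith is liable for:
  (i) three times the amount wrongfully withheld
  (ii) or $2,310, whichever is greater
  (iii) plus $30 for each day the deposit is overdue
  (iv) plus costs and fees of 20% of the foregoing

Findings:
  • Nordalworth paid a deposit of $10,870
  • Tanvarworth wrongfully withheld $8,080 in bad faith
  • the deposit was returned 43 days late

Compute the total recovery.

$30,636

Trebled: 3 × $8,080 = $24,240
Minimum $2,310: $24,240 meets the minimum, no increase.
Late-return penalty: 43 × $30 = $1,290
Damages plus late penalty: $24,240 + $1,290 = $25,530
Costs and fees: 20% of $25,530 = $5,106
Total recovery: $25,530 + $5,106 = $30,636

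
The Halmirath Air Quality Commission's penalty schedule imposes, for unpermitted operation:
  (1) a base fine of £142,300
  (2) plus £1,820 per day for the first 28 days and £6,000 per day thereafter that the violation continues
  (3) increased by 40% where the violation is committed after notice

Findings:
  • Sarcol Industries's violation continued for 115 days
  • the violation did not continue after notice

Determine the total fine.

First 28 days: 28 × £1,820 = £50,960
Remaining days: (115 − 28) × £6,000 = £522,000
Per-day component: £50,960 + £522,000 = £572,960
Base plus per-day: £142,300 + £572,960 = £715,260
The violation did not continue after notice: no 40% increase.

£715,260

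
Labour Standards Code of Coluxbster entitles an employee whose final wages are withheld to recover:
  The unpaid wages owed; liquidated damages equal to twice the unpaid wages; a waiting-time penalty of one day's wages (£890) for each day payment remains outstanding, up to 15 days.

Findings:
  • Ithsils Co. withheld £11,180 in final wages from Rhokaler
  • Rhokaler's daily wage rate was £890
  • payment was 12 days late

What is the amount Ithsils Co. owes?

Doubled: 2 × £11,180 = £22,360
Penalty days: min(12, 15) = 12
Waiting-time penalty: 12 × £890 = £10,680
Total award: £11,180 + £22,360 + £10,680 = £44,220

£44,220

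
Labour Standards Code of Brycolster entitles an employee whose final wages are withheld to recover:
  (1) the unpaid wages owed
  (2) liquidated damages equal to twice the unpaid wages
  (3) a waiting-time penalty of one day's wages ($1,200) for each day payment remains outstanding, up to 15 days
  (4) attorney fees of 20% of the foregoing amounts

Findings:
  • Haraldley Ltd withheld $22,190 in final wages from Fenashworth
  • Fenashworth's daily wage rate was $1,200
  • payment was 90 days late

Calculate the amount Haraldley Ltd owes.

Total award: $101,484

Doubled: 2 × $22,190 = $44,380
Penalty days: min(90, 15) = 15
Waiting-time penalty: 15 × $1,200 = $18,000
Subtotal: $22,190 + $44,380 + $18,000 = $84,570
Attorney fees: 20% of $84,570 = $16,914
Total award: $84,570 + $16,914 = $101,484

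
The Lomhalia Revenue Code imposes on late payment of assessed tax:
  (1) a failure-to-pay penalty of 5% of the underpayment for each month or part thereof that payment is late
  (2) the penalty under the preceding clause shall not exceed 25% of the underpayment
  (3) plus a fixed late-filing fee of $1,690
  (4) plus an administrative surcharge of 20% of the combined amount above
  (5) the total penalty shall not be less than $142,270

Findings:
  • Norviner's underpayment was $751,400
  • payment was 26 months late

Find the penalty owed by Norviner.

Penalty: $227,448

Accrued rate: 5% × 26 = 130%, capped at 25% → 25%
Failure-to-pay penalty: 25% of $751,400 = $187,850
Penalty before surcharge: $187,850 + $1,690 = $189,540
Administrative surcharge: 20% of $189,540 = $37,908
Total penalty: $189,540 + $37,908 = $227,448
Minimum $142,270: $227,448 meets the minimum, no increase.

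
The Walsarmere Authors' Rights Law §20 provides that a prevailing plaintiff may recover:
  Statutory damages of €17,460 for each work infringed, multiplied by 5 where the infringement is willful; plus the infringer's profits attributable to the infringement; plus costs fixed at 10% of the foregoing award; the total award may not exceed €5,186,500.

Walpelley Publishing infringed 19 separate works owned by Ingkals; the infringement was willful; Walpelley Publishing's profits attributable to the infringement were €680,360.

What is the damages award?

Award: €2,572,966

Statutory damages: 19 × €17,460 = €331,740
Multiplied by 5: 5 × €331,740 = €1,658,700
Combined award: €1,658,700 + €680,360 = €2,339,060
Costs: 10% of €2,339,060 = €233,906
Award plus costs: €2,339,060 + €233,906 = €2,572,966
Cap at €5,186,500: €2,572,966 is within the cap, no reduction.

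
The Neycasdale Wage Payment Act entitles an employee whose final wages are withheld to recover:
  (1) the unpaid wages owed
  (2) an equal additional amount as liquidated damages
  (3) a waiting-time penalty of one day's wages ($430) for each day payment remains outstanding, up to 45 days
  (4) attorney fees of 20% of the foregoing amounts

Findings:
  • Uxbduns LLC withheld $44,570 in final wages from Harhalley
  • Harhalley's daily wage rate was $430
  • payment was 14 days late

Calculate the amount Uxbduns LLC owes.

$114,192

Liquidated damages (equal amount): $44,570
Penalty days: min(14, 45) = 14
Waiting-time penalty: 14 × $430 = $6,020
Subtotal: $44,570 + $44,570 + $6,020 = $95,160
Attorney fees: 20% of $95,160 = $19,032
Total award: $95,160 + $19,032 = $114,192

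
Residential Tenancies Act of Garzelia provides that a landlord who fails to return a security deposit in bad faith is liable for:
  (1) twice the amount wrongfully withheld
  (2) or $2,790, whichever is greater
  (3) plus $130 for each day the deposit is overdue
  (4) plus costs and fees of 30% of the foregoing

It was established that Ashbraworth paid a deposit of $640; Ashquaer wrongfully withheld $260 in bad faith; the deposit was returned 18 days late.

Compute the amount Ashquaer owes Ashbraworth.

Recovery: $6,669

Doubled: 2 × $260 = $520
Minimum $2,790: $520 is below the minimum → $2,790
Late-return penalty: 18 × $130 = $2,340
Damages plus late penalty: $2,790 + $2,340 = $5,130
Costs and fees: 30% of $5,130 = $1,539
Total recovery: $5,130 + $1,539 = $6,669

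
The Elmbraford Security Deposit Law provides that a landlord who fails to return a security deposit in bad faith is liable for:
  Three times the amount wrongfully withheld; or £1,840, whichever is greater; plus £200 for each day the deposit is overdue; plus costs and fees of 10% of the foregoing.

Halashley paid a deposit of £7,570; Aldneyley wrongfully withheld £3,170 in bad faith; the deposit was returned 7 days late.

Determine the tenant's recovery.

Trebled: 3 × £3,170 = £9,510
Minimum £1,840: £9,510 meets the minimum, no increase.
Late-return penalty: 7 × £200 = £1,400
Damages plus late penalty: £9,510 + £1,400 = £10,910
Costs and fees: 10% of £10,910 = £1,091
Total recovery: £10,910 + £1,091 = £12,001

£12,001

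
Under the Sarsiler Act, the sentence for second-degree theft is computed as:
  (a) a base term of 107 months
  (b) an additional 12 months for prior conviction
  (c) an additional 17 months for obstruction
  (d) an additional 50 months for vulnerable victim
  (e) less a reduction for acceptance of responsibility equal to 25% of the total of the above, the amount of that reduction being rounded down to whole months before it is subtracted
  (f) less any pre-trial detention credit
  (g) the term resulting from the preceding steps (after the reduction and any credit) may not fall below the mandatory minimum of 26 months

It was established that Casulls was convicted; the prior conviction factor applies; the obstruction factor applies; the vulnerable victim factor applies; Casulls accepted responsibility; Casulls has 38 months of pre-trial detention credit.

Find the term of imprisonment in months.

102 months

Prior conviction enhancement: +12 months
Obstruction enhancement: +17 months
Vulnerable victim enhancement: +50 months
Adjusted term: 107 months + 12 months + 17 months + 50 months = 186 months
Acceptance of responsibility reduction: 25% of 186 months = 46 months (rounded down)
After reduction: 186 − 46 = 140 months
Less pre-trial detention credit: 140 months − 38 months = 102 months
Minimum 26 months: 102 months meets the minimum, no increase.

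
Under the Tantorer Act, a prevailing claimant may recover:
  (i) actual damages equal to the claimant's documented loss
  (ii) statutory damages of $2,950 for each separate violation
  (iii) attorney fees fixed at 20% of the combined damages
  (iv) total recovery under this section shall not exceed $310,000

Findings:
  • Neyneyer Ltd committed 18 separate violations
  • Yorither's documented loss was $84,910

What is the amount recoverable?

Statutory damages: 18 × $2,950 = $53,100
Combined damages: $84,910 + $53,100 = $138,010
Attorney fees: 20% of $138,010 = $27,602
Total before cap: $138,010 + $27,602 = $165,612
Cap at $310,000: $165,612 is within the cap, no reduction.

Total recovery: $165,612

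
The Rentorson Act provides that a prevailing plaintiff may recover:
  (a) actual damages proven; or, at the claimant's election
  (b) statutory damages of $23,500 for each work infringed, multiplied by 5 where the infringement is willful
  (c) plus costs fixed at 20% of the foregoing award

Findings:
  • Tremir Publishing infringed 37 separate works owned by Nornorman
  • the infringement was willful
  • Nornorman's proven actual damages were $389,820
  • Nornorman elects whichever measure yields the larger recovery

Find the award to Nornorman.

Statutory damages: 37 × $23,500 = $869,500
Multiplied by 5: 5 × $869,500 = $4,347,500
Greater of actual damages ($389,820) or enhanced statutory damages ($4,347,500): $4,347,500
Costs: 20% of $4,347,500 = $869,500
Award plus costs: $4,347,500 + $869,500 = $5,217,000

$5,217,000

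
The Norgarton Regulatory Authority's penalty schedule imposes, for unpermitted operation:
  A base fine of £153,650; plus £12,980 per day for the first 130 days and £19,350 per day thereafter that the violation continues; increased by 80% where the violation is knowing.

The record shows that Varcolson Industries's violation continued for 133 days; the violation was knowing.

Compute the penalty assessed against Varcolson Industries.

First 130 days: 130 × £12,980 = £1,687,400
Remaining days: (133 − 130) × £19,350 = £58,050
Per-day component: £1,687,400 + £58,050 = £1,745,450
Base plus per-day: £153,650 + £1,745,450 = £1,899,100
Enhancement: 80% of £1,899,100 = £1,519,280
Enhanced fine: £1,899,100 + £1,519,280 = £3,418,380

£3,418,380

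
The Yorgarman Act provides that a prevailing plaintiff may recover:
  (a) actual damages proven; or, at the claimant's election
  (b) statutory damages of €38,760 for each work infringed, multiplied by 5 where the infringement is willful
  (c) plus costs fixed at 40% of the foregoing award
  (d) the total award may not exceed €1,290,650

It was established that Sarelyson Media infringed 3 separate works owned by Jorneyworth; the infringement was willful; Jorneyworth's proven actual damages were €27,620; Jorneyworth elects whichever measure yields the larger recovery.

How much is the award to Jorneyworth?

€813,960

Statutory damages: 3 × €38,760 = €116,280
Multiplied by 5: 5 × €116,280 = €581,400
Greater of actual damages (€27,620) or enhanced statutory damages (€581,400): €581,400
Costs: 40% of €581,400 = €232,560
Award plus costs: €581,400 + €232,560 = €813,960
Cap at €1,290,650: €813,960 is within the cap, no reduction.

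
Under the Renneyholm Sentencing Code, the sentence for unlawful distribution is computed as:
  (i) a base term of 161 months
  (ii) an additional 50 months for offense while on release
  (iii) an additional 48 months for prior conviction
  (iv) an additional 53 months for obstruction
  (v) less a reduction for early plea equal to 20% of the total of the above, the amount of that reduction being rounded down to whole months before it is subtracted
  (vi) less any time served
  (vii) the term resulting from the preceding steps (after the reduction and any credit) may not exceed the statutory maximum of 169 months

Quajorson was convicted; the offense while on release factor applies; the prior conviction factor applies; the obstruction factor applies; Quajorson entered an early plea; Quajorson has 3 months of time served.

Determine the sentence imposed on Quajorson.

169 months

Offense while on release enhancement: +50 months
Prior conviction enhancement: +48 months
Obstruction enhancement: +53 months
Adjusted term: 161 months + 50 months + 48 months + 53 months = 312 months
Early plea reduction: 20% of 312 months = 62 months (rounded down)
After reduction: 312 − 62 = 250 months
Less time served: 250 months − 3 months = 247 months
Cap at 169 months: 247 months exceeds the cap → 169 months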